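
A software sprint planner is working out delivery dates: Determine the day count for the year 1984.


Year: 1984
Check leap year rules:
Divisible by 4? Yes
Divisible by 100? No
1984 is a leap year
Days: 366

366


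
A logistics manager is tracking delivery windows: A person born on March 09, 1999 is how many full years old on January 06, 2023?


Birth: 1999-03-09
Reference: 2023-01-06
Year difference: 2023 - 1999 = 24
Has birthday (03-09) occurred by 01-06? No
Birthday not yet reached this year -> subtract 1
Age in full years: 23

23


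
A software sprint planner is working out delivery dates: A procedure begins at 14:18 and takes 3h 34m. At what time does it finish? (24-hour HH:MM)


Start time: 14:18
Adding: 3 hours 34 minutes
Minutes: 18 + 34 = 52
Hours: 14 + 3 + 0 = 17
Result: 17:52

17:52


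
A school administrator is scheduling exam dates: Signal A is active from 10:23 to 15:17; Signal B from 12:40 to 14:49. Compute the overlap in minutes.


Interval A: [623, 917] minutes from midnight
Interval B: [760, 889] minutes from midnight
Overlap start = max(623, 760) = 760
Overlap end = min(917, 889) = 889
Overlap = 889 - 760 = 129 minutes

129


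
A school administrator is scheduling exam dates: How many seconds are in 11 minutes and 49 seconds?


Minutes: 11
Extra seconds: 49
Seconds per minute: 60
Minutes to seconds: 11 x 60 = 660
Total: 660 + 49 = 709

709


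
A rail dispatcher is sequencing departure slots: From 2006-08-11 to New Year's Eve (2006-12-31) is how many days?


Start: August 11, 2006
End: December 31, 2006
Days left in August: 20
September: 30
October: 31
November: 30
December: 31
Sum of remaining months: 122
Total: 20 + 122 = 142

142


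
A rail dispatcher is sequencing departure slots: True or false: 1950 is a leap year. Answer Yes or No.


Year: 1950
Divisible by 4? 1950 / 4 = 487.5 -> No
Not divisible by 4, so NOT a leap year

No


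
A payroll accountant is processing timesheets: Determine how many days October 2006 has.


Month: October
Year: 2006
October is a 31-day month
Total: 31 days

31


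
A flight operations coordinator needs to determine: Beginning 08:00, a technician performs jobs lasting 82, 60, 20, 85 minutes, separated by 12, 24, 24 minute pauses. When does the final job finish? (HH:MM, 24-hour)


Start: 08:00 = 480 min from midnight
  after task 1 (82 min): 09:22
  after break (12 min): 09:34
  after task 2 (60 min): 10:34
  after break (24 min): 10:58
  after task 3 (20 min): 11:18
  after break (24 min): 11:42
  after task 4 (85 min): 13:07
Total elapsed: 307 minutes
End time: 13:07

13:07


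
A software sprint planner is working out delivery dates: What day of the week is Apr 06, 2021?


Date: 2021-04-06
January 1, 2021 is a Friday
Day of year: 96
Offset from Jan 1: 95 days
95 mod 7 = 4
Result: Tuesday

Tuesday


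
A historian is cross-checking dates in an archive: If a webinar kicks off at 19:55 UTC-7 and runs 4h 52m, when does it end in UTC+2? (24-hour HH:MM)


Start: 19:55 in UTC-7
Step 1 - add duration:
  minutes: 55 + 52 = 107 (carry 1h)
  hours: 19 + 4 + 1 = 24
  end in UTC-7: 00:47
Step 2 - convert UTC-7 -> UTC+2:
  offset difference: 2 - (-7) = 9 hours
  0 + (9) = 9 -> mod 24 = 9
Result: 09:47 in UTC+2

09:47


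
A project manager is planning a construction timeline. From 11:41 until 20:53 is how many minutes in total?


Start time: 11:41 = 701 minutes from midnight
End time: 20:53 = 1253 minutes from midnight
Difference: 1253 - 701 = 552 minutes
That is 9 hours and 12 minutes

552


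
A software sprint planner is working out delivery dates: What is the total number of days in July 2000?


Month: July
Year: 2000
July is a 31-day month
Total: 31 days

31


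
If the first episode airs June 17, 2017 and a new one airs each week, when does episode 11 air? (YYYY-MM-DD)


First occurrence: 2017-06-17 (occurrence 1)
Each occurrence is 7 days after the previous.
Occurrence 11 is 10 weeks after the first.
10 weeks = 70 days
2017-06-17 + 70 days = 2017-08-26

2017-08-26


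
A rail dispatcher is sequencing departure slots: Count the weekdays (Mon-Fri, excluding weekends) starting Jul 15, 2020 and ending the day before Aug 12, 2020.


Start: 2020-07-15 (Wednesday)
End (exclusive): 2020-08-12 (Wednesday)
Total calendar days: 28
Full weeks: 28 // 7 = 4 -> 20 weekdays
Remaining 0 days starting on Wednesday:
Total business days: 20 + 0 = 20

20


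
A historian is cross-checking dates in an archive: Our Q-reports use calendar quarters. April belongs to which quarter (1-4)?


Month: April (month 4)
Q1: January-March (months 1-3)
Q2: April-June (months 4-6)
Q3: July-September (months 7-9)
Q4: October-December (months 10-12)
Month 4 falls in Q2

2


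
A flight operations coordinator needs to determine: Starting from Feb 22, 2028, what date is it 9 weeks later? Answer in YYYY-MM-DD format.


Start: 2028-02-22
Weeks to add: 9
Convert to days: 9 x 7 = 63 days
Add 63 days to 2028-02-22
Result: 2028-04-25

2028-04-25


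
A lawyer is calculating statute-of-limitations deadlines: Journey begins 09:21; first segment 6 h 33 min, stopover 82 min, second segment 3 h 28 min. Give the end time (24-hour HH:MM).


Depart: 09:21
Leg 1: +393 min -> 15:54
Layover: +82 min -> 17:16
Leg 2: +208 min -> 20:44
Total travel: 683 minutes = 11h 23m
Arrival: 20:44

20:44


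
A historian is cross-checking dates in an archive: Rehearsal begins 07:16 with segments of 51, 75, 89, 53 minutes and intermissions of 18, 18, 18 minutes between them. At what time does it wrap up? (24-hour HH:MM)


Start: 07:16 = 436 min from midnight
  after task 1 (51 min): 08:07
  after break (18 min): 08:25
  after task 2 (75 min): 09:40
  after break (18 min): 09:58
  after task 3 (89 min): 11:27
  after break (18 min): 11:45
  after task 4 (53 min): 12:38
Total elapsed: 322 minutes
End time: 12:38

12:38


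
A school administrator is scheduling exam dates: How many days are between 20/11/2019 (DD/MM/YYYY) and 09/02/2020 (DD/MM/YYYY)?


Start date: 2019-11-20
End date: 2020-02-09
Nov 2019: +11 days
Dec 2019: +31 days
Jan 2020: +31 days
Feb 2020: +8 days
Total: 81 days

81


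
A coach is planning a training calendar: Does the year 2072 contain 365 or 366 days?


Year: 2072
Check leap year rules:
Divisible by 4? Yes
Divisible by 100? No
2072 is a leap year
Days: 366

366


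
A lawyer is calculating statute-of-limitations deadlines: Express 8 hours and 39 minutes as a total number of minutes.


Hours: 8
Extra minutes: 39
Minutes per hour: 60
Hours to minutes: 8 x 60 = 480
Total: 480 + 39 = 519

519


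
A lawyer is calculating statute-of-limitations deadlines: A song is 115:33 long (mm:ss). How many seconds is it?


Minutes: 115
Extra seconds: 33
Seconds per minute: 60
Minutes to seconds: 115 x 60 = 6900
Total: 6900 + 33 = 6933

6933


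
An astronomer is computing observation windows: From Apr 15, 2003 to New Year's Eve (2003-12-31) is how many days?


Start: April 15, 2003
End: December 31, 2003
Days left in April: 15
May: 31
June: 30
July: 31
August: 31
... plus remaining months
Sum of remaining months: 245
Total: 15 + 245 = 260

260


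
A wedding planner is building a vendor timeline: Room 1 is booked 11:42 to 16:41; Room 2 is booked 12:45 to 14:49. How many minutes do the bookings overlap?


Interval A: [702, 1001] minutes from midnight
Interval B: [765, 889] minutes from midnight
Overlap start = max(702, 765) = 765
Overlap end = min(1001, 889) = 889
Overlap = 889 - 765 = 124 minutes

124


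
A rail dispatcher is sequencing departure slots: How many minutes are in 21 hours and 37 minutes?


Hours: 21
Minutes: 37
Convert hours to minutes: 21 x 60 = 1260
Add remaining minutes: 1260 + 37 = 1297

1297


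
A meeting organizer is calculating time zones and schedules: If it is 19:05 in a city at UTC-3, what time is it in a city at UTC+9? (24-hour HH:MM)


Local time: 19:05 at UTC-3 (offset -3h)
Target zone: UTC+9 (offset 9h)
Difference: 9 - (-3) = 12 hours
Calculation: 19 + (12) = 31
Wraparound: (31) mod 24 = 7
Result: 07:05

07:05


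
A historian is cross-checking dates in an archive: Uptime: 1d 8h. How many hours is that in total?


Days: 1
Extra hours: 8
Hours per day: 24
Days to hours: 1 x 24 = 24
Total: 24 + 8 = 32

32


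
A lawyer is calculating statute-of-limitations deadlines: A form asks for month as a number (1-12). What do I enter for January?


Calendar month order:
1. January <--
2. February
January is month number 1

1


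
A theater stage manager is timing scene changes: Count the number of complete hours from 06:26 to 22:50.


Start: 06:26
End: 22:50
Hour difference: 22 - 6 = 16 hours
Minute difference: 50 - 26 = 24 minutes
Total minutes: 984
Complete hours: 984 / 60 = 16 (remainder 24)

16


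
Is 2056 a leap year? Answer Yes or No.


Year: 2056
Divisible by 4? 2056 / 4 = 514.0 -> Yes
Divisible by 100? 2056 / 100 = 20.56 -> No
Divisible by 4 but not 100, so it IS a leap year

Yes


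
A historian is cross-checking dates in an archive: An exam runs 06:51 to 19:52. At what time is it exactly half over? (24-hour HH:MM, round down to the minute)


Start time: 06:51 = 411 minutes from midnight
End time: 19:52 = 1192 minutes from midnight
Sum: 411 + 1192 = 1603
Midpoint: 1603 / 2 = 801 minutes
Convert: 801 / 60 = 13 hours, 21 minutes
Result: 13:21

13:21


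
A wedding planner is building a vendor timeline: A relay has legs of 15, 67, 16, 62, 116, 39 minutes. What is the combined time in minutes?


Durations: 15, 67, 16, 62, 116, 39
Running sum: 15
+ 67 = 82
+ 16 = 98
+ 62 = 160
+ 116 = 276
+ 39 = 315
Total duration: 315 minutes
That is 5 hours and 15 minutes

315


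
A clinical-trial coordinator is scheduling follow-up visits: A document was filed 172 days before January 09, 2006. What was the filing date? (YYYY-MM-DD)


Start: 2006-01-09
Subtracting 172 days
Days already passed in January: 9
After going back through January: 163 more days to subtract
December 2005: 31 days, 132 remaining
November 2005: 30 days, 102 remaining
October 2005: 31 days, 71 remaining
September 2005: 30 days, 41 remaining
Result: 2005-07-21

2005-07-21


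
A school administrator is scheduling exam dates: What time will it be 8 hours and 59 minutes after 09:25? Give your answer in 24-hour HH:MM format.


Start time: 09:25
Adding: 8 hours 59 minutes
Minutes: 25 + 59 = 84
Minute overflow: 84 >= 60, so carry 1 hour, minutes = 24
Hours: 9 + 8 + 1 = 18
Result: 18:24

18:24


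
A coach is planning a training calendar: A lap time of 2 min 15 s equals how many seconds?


Minutes: 2
Seconds: 15
Convert minutes to seconds: 2 x 60 = 120
Add remaining seconds: 120 + 15 = 135

135


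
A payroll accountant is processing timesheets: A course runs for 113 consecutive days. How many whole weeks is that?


Total days: 113
Days per week: 7
Division: 113 / 7 = 16 remainder 1
Complete weeks: 16
Remaining days: 1

16


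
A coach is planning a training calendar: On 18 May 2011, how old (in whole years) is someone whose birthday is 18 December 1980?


Birth: 1980-12-18
Reference: 2011-05-18
Year difference: 2011 - 1980 = 31
Has birthday (12-18) occurred by 05-18? No
Birthday not yet reached this year -> subtract 1
Age in full years: 30

30


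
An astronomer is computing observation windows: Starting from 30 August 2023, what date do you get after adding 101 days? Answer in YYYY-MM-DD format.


Start: 2023-08-30
Adding 101 days
Days remaining in August: 1
After August: 100 days still to add
September 2023: 30 days, 70 remaining
October 2023: 31 days, 39 remaining
November 2023: 30 days, 9 remaining
December 2023 has 31 days, need 9
Result: 2023-12-09

2023-12-09


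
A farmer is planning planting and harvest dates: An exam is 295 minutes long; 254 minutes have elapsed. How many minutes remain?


Total budget: 295 minutes
Time used: 254 minutes
Remaining: 295 - 254 = 41 minutes
Percent used: 86.1%
Percent remaining: 13.9%

41


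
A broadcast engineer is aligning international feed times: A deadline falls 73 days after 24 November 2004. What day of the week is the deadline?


Start: 2004-11-24 (Wednesday)
Step 1 - find target date: add 73 days
  2004-11-24 + 73 days = 2005-02-05
Step 2 - day of week:
  73 mod 7 = 3
  Wednesday + 3 days -> Saturday
Result: Saturday (2005-02-05)

Saturday


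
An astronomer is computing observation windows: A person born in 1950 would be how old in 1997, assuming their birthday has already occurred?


Birth year: 1950
Current year: 1997
Age = current year - birth year
Age = 1997 - 1950 = 47

47


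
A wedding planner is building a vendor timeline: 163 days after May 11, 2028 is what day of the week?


Start: 2028-05-11 (Thursday)
Step 1 - find target date: add 163 days
  2028-05-11 + 163 days = 2028-10-21
Step 2 - day of week:
  163 mod 7 = 2
  Thursday + 2 days -> Saturday
Result: Saturday (2028-10-21)

Saturday


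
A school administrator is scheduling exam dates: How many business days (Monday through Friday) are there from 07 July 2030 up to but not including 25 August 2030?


Start: 2030-07-07 (Sunday)
End (exclusive): 2030-08-25 (Sunday)
Total calendar days: 49
Full weeks: 49 // 7 = 7 -> 35 weekdays
Remaining 0 days starting on Sunday:
Total business days: 35 + 0 = 35

35


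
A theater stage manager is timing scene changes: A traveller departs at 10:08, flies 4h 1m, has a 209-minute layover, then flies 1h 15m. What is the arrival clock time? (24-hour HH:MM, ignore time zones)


Depart: 10:08
Leg 1: +241 min -> 14:09
Layover: +209 min -> 17:38
Leg 2: +75 min -> 18:53
Total travel: 525 minutes = 8h 45m
Arrival: 18:53

18:53


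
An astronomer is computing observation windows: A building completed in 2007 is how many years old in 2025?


Birth year: 2007
Current year: 2025
Age = current year - birth year
Age = 2025 - 2007 = 18

18


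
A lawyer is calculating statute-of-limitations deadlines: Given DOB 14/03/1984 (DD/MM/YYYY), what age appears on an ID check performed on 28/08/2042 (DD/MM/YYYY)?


Birth: 1984-03-14
Reference: 2042-08-28
Year difference: 2042 - 1984 = 58
Has birthday (03-14) occurred by 08-28? Yes
Age in full years: 58

58


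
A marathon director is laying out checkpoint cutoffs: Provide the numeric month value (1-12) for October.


Calendar month order:
9. September
10. October <--
11. November
October is month number 10

10


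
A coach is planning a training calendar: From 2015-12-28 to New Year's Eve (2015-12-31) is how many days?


Start: December 28, 2015
End: December 31, 2015
Days left in December: 3
Total: 3 days

3


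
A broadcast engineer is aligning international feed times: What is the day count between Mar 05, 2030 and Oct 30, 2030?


Start date: 2030-03-05
End date: 2030-10-30
Mar 2030: +27 days
Apr 2030: +30 days
May 2030: +31 days
... (5 more months)
Total: 239 days

239


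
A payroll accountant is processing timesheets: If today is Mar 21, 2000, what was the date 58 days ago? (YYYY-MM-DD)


Start: 2000-03-21
Subtracting 58 days
Days already passed in March: 21
After going back through March: 37 more days to subtract
February 2000: 29 days, 8 remaining
January 2000 has 31 days, need 8
Result: 2000-01-23

2000-01-23


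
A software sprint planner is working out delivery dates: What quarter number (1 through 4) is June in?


Month: June (month 6)
Q1: January-March (months 1-3)
Q2: April-June (months 4-6)
Q3: July-September (months 7-9)
Q4: October-December (months 10-12)
Month 6 falls in Q2

2


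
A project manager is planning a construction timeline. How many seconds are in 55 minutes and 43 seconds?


Minutes: 55
Seconds: 43
Convert minutes to seconds: 55 x 60 = 3300
Add remaining seconds: 3300 + 43 = 3343

3343


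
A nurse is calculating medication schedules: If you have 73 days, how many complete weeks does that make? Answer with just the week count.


Total days: 73
Days per week: 7
Division: 73 / 7 = 10 remainder 3
Complete weeks: 10
Remaining days: 3

10


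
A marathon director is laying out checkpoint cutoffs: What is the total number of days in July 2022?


Month: July
Year: 2022
July is a 31-day month
Total: 31 days

31


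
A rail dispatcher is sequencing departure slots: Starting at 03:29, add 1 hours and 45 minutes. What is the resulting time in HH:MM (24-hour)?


Start time: 03:29
Adding: 1 hours 45 minutes
Minutes: 29 + 45 = 74
Minute overflow: 74 >= 60, so carry 1 hour, minutes = 14
Hours: 3 + 1 + 1 = 5
Result: 05:14

05:14


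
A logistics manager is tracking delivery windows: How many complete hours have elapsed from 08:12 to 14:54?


Start: 08:12
End: 14:54
Hour difference: 14 - 8 = 6 hours
Minute difference: 54 - 12 = 42 minutes
Total minutes: 402
Complete hours: 402 / 60 = 6 (remainder 42)

6


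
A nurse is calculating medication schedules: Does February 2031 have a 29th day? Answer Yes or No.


Year: 2031
Divisible by 4? 2031 / 4 = 507.75 -> No
Not divisible by 4, so NOT a leap year

No


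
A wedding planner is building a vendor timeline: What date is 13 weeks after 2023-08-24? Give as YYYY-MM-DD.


Start: 2023-08-24
Weeks to add: 13
Convert to days: 13 x 7 = 91 days
Add 91 days to 2023-08-24
Result: 2023-11-23

2023-11-23


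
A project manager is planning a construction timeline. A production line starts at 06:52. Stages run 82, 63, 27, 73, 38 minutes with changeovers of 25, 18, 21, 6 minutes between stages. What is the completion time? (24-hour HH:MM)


Start: 06:52 = 412 min from midnight
  after task 1 (82 min): 08:14
  after break (25 min): 08:39
  after task 2 (63 min): 09:42
  after break (18 min): 10:00
  after task 3 (27 min): 10:27
  after break (21 min): 10:48
  after task 4 (73 min): 12:01
  after break (6 min): 12:07
  after task 5 (38 min): 12:45
Total elapsed: 353 minutes
End time: 12:45

12:45


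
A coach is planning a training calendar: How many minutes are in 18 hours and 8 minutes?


Hours: 18
Minutes: 8
Convert hours to minutes: 18 x 60 = 1080
Add remaining minutes: 1080 + 8 = 1088

1088


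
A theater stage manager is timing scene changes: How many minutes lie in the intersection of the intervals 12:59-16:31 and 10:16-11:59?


Interval A: [779, 991] minutes from midnight
Interval B: [616, 719] minutes from midnight
Overlap start = max(779, 616) = 779
Overlap end = min(991, 719) = 719
End <= start, so the intervals do not overlap: 0 minutes

0


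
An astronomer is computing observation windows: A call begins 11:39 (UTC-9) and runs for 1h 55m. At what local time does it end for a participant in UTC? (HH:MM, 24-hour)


Start: 11:39 in UTC-9
Step 1 - add duration:
  minutes: 39 + 55 = 94 (carry 1h)
  hours: 11 + 1 + 1 = 13
  end in UTC-9: 13:34
Step 2 - convert UTC-9 -> UTC:
  offset difference: 0 - (-9) = 9 hours
  13 + (9) = 22 -> mod 24 = 22
Result: 22:34 in UTC

22:34


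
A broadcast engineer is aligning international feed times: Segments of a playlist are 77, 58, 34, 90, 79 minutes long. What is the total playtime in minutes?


Durations: 77, 58, 34, 90, 79
Running sum: 77
+ 58 = 135
+ 34 = 169
+ 90 = 259
+ 79 = 338
Total duration: 338 minutes
That is 5 hours and 38 minutes

338


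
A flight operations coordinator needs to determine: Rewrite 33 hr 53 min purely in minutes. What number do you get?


Hours: 33
Extra minutes: 53
Minutes per hour: 60
Hours to minutes: 33 x 60 = 1980
Total: 1980 + 53 = 2033

2033


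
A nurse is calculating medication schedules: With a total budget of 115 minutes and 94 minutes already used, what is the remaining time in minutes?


Total budget: 115 minutes
Time used: 94 minutes
Remaining: 115 - 94 = 21 minutes
Percent used: 81.7%
Percent remaining: 18.3%

21


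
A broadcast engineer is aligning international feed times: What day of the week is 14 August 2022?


Date: 2022-08-14
January 1, 2022 is a Saturday
Day of year: 226
Offset from Jan 1: 225 days
225 mod 7 = 1
Result: Sunday

Sunday


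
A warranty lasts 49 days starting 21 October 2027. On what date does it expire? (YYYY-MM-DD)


Start: 2027-10-21
Adding 49 days
Days remaining in October: 10
After October: 39 days still to add
November 2027: 30 days, 9 remaining
December 2027 has 31 days, need 9
Result: 2027-12-09

2027-12-09


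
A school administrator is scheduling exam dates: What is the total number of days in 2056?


Year: 2056
Check leap year rules:
Divisible by 4? Yes
Divisible by 100? No
2056 is a leap year
Days: 366

366


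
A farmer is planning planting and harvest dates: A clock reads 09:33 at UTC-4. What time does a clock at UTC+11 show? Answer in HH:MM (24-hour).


Local time: 09:33 at UTC-4 (offset -4h)
Target zone: UTC+11 (offset 11h)
Difference: 11 - (-4) = 15 hours
Calculation: 9 + (15) = 24
Wraparound: (24) mod 24 = 0
Result: 00:33

00:33


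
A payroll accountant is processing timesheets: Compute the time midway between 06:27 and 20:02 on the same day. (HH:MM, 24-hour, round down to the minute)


Start time: 06:27 = 387 minutes from midnight
End time: 20:02 = 1202 minutes from midnight
Sum: 387 + 1202 = 1589
Midpoint: 1589 / 2 = 794 minutes
Convert: 794 / 60 = 13 hours, 14 minutes
Result: 13:14

13:14


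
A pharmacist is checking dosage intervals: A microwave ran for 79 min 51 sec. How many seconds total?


Minutes: 79
Extra seconds: 51
Seconds per minute: 60
Minutes to seconds: 79 x 60 = 4740
Total: 4740 + 51 = 4791

4791


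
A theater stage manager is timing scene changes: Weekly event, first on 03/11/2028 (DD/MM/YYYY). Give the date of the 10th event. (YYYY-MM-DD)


First occurrence: 2028-11-03 (occurrence 1)
Each occurrence is 7 days after the previous.
Occurrence 10 is 9 weeks after the first.
9 weeks = 63 days
2028-11-03 + 63 days = 2029-01-05

2029-01-05


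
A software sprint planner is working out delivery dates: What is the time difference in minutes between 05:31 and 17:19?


Start time: 05:31 = 331 minutes from midnight
End time: 17:19 = 1039 minutes from midnight
Difference: 1039 - 331 = 708 minutes
That is 11 hours and 48 minutes

708


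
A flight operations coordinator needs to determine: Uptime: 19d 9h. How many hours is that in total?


Days: 19
Extra hours: 9
Hours per day: 24
Days to hours: 19 x 24 = 456
Total: 456 + 9 = 465

465


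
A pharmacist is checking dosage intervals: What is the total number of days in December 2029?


Month: December
Year: 2029
December is a 31-day month
Total: 31 days

31


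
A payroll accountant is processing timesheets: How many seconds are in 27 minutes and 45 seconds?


Minutes: 27
Extra seconds: 45
Seconds per minute: 60
Minutes to seconds: 27 x 60 = 1620
Total: 1620 + 45 = 1665

1665


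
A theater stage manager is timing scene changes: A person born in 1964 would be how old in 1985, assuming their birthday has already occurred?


Birth year: 1964
Current year: 1985
Age = current year - birth year
Age = 1985 - 1964 = 21

21


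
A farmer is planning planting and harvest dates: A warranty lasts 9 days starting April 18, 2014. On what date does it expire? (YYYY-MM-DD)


Start: 2014-04-18
Adding 9 days
Days remaining in April: 12
Result: 2014-04-27

2014-04-27


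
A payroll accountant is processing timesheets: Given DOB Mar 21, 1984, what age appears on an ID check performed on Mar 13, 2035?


Birth: 1984-03-21
Reference: 2035-03-13
Year difference: 2035 - 1984 = 51
Has birthday (03-21) occurred by 03-13? No
Birthday not yet reached this year -> subtract 1
Age in full years: 50

50


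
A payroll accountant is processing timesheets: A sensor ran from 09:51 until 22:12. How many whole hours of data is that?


Start: 09:51
End: 22:12
Hour difference: 22 - 9 = 13 hours
Minute difference: 12 - 51 = -39 minutes
Total minutes: 741
Complete hours: 741 / 60 = 12 (remainder 21)

12


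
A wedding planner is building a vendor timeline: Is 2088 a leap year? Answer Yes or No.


Year: 2088
Divisible by 4? 2088 / 4 = 522.0 -> Yes
Divisible by 100? 2088 / 100 = 20.88 -> No
Divisible by 4 but not 100, so it IS a leap year

Yes


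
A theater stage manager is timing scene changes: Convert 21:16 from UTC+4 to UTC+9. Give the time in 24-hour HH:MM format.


Local time: 21:16 at UTC+4 (offset 4h)
Target zone: UTC+9 (offset 9h)
Difference: 9 - (4) = 5 hours
Calculation: 21 + (5) = 26
Wraparound: (26) mod 24 = 2
Result: 02:16

02:16


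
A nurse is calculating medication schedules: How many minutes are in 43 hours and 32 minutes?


Hours: 43
Minutes: 32
Convert hours to minutes: 43 x 60 = 2580
Add remaining minutes: 2580 + 32 = 2612

2612


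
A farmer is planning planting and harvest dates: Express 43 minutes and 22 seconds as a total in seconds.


Minutes: 43
Seconds: 22
Convert minutes to seconds: 43 x 60 = 2580
Add remaining seconds: 2580 + 22 = 2602

2602


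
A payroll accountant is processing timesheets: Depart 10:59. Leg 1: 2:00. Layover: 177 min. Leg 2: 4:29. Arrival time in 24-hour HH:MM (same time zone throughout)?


Depart: 10:59
Leg 1: +120 min -> 12:59
Layover: +177 min -> 15:56
Leg 2: +269 min -> 20:25
Total travel: 566 minutes = 9h 26m
Arrival: 20:25

20:25


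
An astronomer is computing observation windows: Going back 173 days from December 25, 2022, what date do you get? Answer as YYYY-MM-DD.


Start: 2022-12-25
Subtracting 173 days
Days already passed in December: 25
After going back through December: 148 more days to subtract
November 2022: 30 days, 118 remaining
October 2022: 31 days, 87 remaining
September 2022: 30 days, 57 remaining
August 2022: 31 days, 26 remaining
Result: 2022-07-05

2022-07-05


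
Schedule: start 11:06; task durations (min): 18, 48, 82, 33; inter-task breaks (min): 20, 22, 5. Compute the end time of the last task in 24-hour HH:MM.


Start: 11:06 = 666 min from midnight
  after task 1 (18 min): 11:24
  after break (20 min): 11:44
  after task 2 (48 min): 12:32
  after break (22 min): 12:54
  after task 3 (82 min): 14:16
  after break (5 min): 14:21
  after task 4 (33 min): 14:54
Total elapsed: 228 minutes
End time: 14:54

14:54


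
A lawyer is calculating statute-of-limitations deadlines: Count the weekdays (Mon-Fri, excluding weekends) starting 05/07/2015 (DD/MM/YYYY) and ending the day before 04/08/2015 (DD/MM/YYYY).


Start: 2015-07-05 (Sunday)
End (exclusive): 2015-08-04 (Tuesday)
Total calendar days: 30
Full weeks: 30 // 7 = 4 -> 20 weekdays
Remaining 2 days starting on Sunday:
  Sun(-), Mon(w) -> 1 weekdays
Total business days: 20 + 1 = 21

21


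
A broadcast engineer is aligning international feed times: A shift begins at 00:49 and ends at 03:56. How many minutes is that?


Start time: 00:49 = 49 minutes from midnight
End time: 03:56 = 236 minutes from midnight
Difference: 236 - 49 = 187 minutes
That is 3 hours and 7 minutes

187


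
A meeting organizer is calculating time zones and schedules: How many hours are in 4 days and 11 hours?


Days: 4
Extra hours: 11
Hours per day: 24
Days to hours: 4 x 24 = 96
Total: 96 + 11 = 107

107


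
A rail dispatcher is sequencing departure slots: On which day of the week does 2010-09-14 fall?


Date: 2010-09-14
January 1, 2010 is a Friday
Day of year: 257
Offset from Jan 1: 256 days
256 mod 7 = 4
Result: Tuesday

Tuesday


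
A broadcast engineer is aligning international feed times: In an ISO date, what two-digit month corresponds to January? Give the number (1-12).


Calendar month order:
1. January <--
2. February
January is month number 1

1


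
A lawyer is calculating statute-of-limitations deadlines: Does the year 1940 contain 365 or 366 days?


Year: 1940
Check leap year rules:
Divisible by 4? Yes
Divisible by 100? No
1940 is a leap year
Days: 366

366


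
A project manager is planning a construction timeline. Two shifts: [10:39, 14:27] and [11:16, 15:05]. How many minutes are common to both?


Interval A: [639, 867] minutes from midnight
Interval B: [676, 905] minutes from midnight
Overlap start = max(639, 676) = 676
Overlap end = min(867, 905) = 867
Overlap = 867 - 676 = 191 minutes

191


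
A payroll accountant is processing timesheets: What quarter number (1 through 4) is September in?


Month: September (month 9)
Q1: January-March (months 1-3)
Q2: April-June (months 4-6)
Q3: July-September (months 7-9)
Q4: October-December (months 10-12)
Month 9 falls in Q3

3


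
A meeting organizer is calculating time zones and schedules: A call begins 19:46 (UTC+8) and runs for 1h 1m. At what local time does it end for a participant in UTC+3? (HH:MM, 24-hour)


Start: 19:46 in UTC+8
Step 1 - add duration:
  minutes: 46 + 1 = 47
  hours: 19 + 1 + 0 = 20
  end in UTC+8: 20:47
Step 2 - convert UTC+8 -> UTC+3:
  offset difference: 3 - (8) = -5 hours
  20 + (-5) = 15 -> mod 24 = 15
Result: 15:47 in UTC+3

15:47


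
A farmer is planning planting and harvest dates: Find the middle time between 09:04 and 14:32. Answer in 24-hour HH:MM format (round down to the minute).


Start time: 09:04 = 544 minutes from midnight
End time: 14:32 = 872 minutes from midnight
Sum: 544 + 872 = 1416
Midpoint: 1416 / 2 = 708 minutes
Convert: 708 / 60 = 11 hours, 48 minutes
Result: 11:48

11:48


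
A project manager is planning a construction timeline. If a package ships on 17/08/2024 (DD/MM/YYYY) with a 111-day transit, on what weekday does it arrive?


Start: 2024-08-17 (Saturday)
Step 1 - find target date: add 111 days
  2024-08-17 + 111 days = 2024-12-06
Step 2 - day of week:
  111 mod 7 = 6
  Saturday + 6 days -> Friday
Result: Friday (2024-12-06)

Friday


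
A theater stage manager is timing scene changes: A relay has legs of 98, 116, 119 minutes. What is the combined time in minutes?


Durations: 98, 116, 119
Running sum: 98
+ 116 = 214
+ 119 = 333
Total duration: 333 minutes
That is 5 hours and 33 minutes

333


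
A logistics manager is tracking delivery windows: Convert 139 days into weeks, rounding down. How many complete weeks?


Total days: 139
Days per week: 7
Division: 139 / 7 = 19 remainder 6
Complete weeks: 19
Remaining days: 6

19


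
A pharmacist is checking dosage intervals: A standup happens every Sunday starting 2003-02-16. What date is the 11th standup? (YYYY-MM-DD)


First occurrence: 2003-02-16 (occurrence 1)
Each occurrence is 7 days after the previous.
Occurrence 11 is 10 weeks after the first.
10 weeks = 70 days
2003-02-16 + 70 days = 2003-04-27

2003-04-27


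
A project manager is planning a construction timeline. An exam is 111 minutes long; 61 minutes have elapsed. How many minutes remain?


Total budget: 111 minutes
Time used: 61 minutes
Remaining: 111 - 61 = 50 minutes
Percent used: 55.0%
Percent remaining: 45.0%

50


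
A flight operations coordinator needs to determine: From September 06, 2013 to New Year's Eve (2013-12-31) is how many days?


Start: September 06, 2013
End: December 31, 2013
Days left in September: 24
October: 31
November: 30
December: 31
Sum of remaining months: 92
Total: 24 + 92 = 116

116


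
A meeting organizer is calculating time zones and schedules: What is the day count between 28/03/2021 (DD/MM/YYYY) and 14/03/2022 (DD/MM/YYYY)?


Start date: 2021-03-28
End date: 2022-03-14
Mar 2021: +4 days
Apr 2021: +30 days
May 2021: +31 days
... (10 more months)
Total: 351 days

351


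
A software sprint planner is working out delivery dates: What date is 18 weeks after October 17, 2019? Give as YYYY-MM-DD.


Start: 2019-10-17
Weeks to add: 18
Convert to days: 18 x 7 = 126 days
Add 126 days to 2019-10-17
Result: 2020-02-20

2020-02-20


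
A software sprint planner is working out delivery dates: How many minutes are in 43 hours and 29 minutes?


Hours: 43
Extra minutes: 29
Minutes per hour: 60
Hours to minutes: 43 x 60 = 2580
Total: 2580 + 29 = 2609

2609


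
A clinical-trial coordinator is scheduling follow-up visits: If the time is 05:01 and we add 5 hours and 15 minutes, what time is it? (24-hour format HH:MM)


Start time: 05:01
Adding: 5 hours 15 minutes
Minutes: 1 + 15 = 16
Hours: 5 + 5 + 0 = 10
Result: 10:16

10:16


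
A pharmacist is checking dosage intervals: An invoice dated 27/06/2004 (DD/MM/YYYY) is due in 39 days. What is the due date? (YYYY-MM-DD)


Start: 2004-06-27
Adding 39 days
Days remaining in June: 3
After June: 36 days still to add
July 2004: 31 days, 5 remaining
August 2004 has 31 days, need 5
Result: 2004-08-05

2004-08-05


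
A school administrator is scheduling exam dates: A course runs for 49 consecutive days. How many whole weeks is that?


Total days: 49
Days per week: 7
Division: 49 / 7 = 7 remainder 0
Complete weeks: 7
Remaining days: 0

7


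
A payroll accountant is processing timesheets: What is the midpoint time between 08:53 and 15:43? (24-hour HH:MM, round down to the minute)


Start time: 08:53 = 533 minutes from midnight
End time: 15:43 = 943 minutes from midnight
Sum: 533 + 943 = 1476
Midpoint: 1476 / 2 = 738 minutes
Convert: 738 / 60 = 12 hours, 18 minutes
Result: 12:18

12:18


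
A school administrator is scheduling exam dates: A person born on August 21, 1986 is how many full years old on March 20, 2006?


Birth: 1986-08-21
Reference: 2006-03-20
Year difference: 2006 - 1986 = 20
Has birthday (08-21) occurred by 03-20? No
Birthday not yet reached this year -> subtract 1
Age in full years: 19

19


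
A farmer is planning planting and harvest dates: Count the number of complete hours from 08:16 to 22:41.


Start: 08:16
End: 22:41
Hour difference: 22 - 8 = 14 hours
Minute difference: 41 - 16 = 25 minutes
Total minutes: 865
Complete hours: 865 / 60 = 14 (remainder 25)

14


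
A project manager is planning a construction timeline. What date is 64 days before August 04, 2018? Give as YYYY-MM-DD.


Start: 2018-08-04
Subtracting 64 days
Days already passed in August: 4
After going back through August: 60 more days to subtract
July 2018: 31 days, 29 remaining
June 2018 has 30 days, need 29
Result: 2018-06-01

2018-06-01


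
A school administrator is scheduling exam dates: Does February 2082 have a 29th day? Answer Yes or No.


Year: 2082
Divisible by 4? 2082 / 4 = 520.5 -> No
Not divisible by 4, so NOT a leap year

No


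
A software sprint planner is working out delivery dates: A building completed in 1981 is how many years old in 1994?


Birth year: 1981
Current year: 1994
Age = current year - birth year
Age = 1994 - 1981 = 13

13


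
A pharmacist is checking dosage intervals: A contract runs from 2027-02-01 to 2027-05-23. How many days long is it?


Start date: 2027-02-01
End date: 2027-05-23
Feb 2027: +28 days
Mar 2027: +31 days
Apr 2027: +30 days
May 2027: +22 days
Total: 111 days

111


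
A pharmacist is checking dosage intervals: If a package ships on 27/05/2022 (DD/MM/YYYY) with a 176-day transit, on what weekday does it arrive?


Start: 2022-05-27 (Friday)
Step 1 - find target date: add 176 days
  2022-05-27 + 176 days = 2022-11-19
Step 2 - day of week:
  176 mod 7 = 1
  Friday + 1 days -> Saturday
Result: Saturday (2022-11-19)

Saturday


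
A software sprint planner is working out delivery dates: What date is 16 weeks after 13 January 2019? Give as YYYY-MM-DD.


Start: 2019-01-13
Weeks to add: 16
Convert to days: 16 x 7 = 112 days
Add 112 days to 2019-01-13
Result: 2019-05-05

2019-05-05


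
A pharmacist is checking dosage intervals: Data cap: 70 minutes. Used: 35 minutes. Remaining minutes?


Total budget: 70 minutes
Time used: 35 minutes
Remaining: 70 - 35 = 35 minutes
Percent used: 50.0%
Percent remaining: 50.0%

35


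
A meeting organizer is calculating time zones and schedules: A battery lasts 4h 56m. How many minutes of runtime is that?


Hours: 4
Extra minutes: 56
Minutes per hour: 60
Hours to minutes: 4 x 60 = 240
Total: 240 + 56 = 296

296


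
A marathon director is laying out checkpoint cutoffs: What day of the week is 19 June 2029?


Date: 2029-06-19
January 1, 2029 is a Monday
Day of year: 170
Offset from Jan 1: 169 days
169 mod 7 = 1
Result: Tuesday

Tuesday


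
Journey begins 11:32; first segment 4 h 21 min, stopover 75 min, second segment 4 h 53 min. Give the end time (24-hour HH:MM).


Depart: 11:32
Leg 1: +261 min -> 15:53
Layover: +75 min -> 17:08
Leg 2: +293 min -> 22:01
Total travel: 629 minutes = 10h 29m
Arrival: 22:01

22:01


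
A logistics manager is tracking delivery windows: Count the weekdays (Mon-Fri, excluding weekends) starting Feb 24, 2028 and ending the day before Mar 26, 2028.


Start: 2028-02-24 (Thursday)
End (exclusive): 2028-03-26 (Sunday)
Total calendar days: 31
Full weeks: 31 // 7 = 4 -> 20 weekdays
Remaining 3 days starting on Thursday:
  Thu(w), Fri(w), Sat(-) -> 2 weekdays
Total business days: 20 + 2 = 22

22


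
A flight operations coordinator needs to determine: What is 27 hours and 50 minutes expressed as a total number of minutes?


Hours: 27
Minutes: 50
Convert hours to minutes: 27 x 60 = 1620
Add remaining minutes: 1620 + 50 = 1670

1670


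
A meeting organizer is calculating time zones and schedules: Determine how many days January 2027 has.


Month: January
Year: 2027
January is a 31-day month
Total: 31 days

31


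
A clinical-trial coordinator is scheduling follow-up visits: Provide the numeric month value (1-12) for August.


Calendar month order:
7. July
8. August <--
9. September
August is month number 8

8


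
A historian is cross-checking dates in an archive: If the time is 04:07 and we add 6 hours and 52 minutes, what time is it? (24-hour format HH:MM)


Start time: 04:07
Adding: 6 hours 52 minutes
Minutes: 7 + 52 = 59
Hours: 4 + 6 + 0 = 10
Result: 10:59

10:59


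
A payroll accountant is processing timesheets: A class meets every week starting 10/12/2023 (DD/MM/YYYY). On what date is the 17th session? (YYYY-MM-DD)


First occurrence: 2023-12-10 (occurrence 1)
Each occurrence is 7 days after the previous.
Occurrence 17 is 16 weeks after the first.
16 weeks = 112 days
2023-12-10 + 112 days = 2024-03-31

2024-03-31


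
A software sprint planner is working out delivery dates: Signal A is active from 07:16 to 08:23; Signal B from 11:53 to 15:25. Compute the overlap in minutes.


Interval A: [436, 503] minutes from midnight
Interval B: [713, 925] minutes from midnight
Overlap start = max(436, 713) = 713
Overlap end = min(503, 925) = 503
End <= start, so the intervals do not overlap: 0 minutes

0


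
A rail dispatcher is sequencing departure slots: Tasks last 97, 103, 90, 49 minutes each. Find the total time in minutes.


Durations: 97, 103, 90, 49
Running sum: 97
+ 103 = 200
+ 90 = 290
+ 49 = 339
Total duration: 339 minutes
That is 5 hours and 39 minutes

339


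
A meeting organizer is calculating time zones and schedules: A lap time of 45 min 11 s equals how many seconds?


Minutes: 45
Seconds: 11
Convert minutes to seconds: 45 x 60 = 2700
Add remaining seconds: 2700 + 11 = 2711

2711


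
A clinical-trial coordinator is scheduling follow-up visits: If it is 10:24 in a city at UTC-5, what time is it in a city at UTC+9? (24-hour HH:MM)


Local time: 10:24 at UTC-5 (offset -5h)
Target zone: UTC+9 (offset 9h)
Difference: 9 - (-5) = 14 hours
Calculation: 10 + (14) = 24
Wraparound: (24) mod 24 = 0
Result: 00:24

00:24


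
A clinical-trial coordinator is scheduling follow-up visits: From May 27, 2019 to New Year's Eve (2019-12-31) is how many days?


Start: May 27, 2019
End: December 31, 2019
Days left in May: 4
June: 30
July: 31
August: 31
September: 30
... plus remaining months
Sum of remaining months: 214
Total: 4 + 214 = 218

218


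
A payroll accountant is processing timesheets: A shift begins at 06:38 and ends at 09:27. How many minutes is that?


Start time: 06:38 = 398 minutes from midnight
End time: 09:27 = 567 minutes from midnight
Difference: 567 - 398 = 169 minutes
That is 2 hours and 49 minutes

169
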